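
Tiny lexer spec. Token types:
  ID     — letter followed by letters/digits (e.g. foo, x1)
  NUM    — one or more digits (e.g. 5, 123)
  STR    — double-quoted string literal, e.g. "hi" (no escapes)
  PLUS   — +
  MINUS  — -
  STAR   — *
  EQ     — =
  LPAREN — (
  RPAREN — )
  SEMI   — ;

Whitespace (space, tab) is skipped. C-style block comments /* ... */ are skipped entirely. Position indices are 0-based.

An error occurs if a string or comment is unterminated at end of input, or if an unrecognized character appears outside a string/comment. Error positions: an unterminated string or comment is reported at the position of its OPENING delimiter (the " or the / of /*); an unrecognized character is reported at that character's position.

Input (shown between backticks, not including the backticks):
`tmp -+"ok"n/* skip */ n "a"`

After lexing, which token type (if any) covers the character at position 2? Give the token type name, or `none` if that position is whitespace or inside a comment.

Answer: ID

Derivation:
pos=0: emit ID 'tmp' (now at pos=3)
pos=4: emit MINUS '-'
pos=5: emit PLUS '+'
pos=6: enter STRING mode
pos=6: emit STR "ok" (now at pos=10)
pos=10: emit ID 'n' (now at pos=11)
pos=11: enter COMMENT mode (saw '/*')
exit COMMENT mode (now at pos=21)
pos=22: emit ID 'n' (now at pos=23)
pos=24: enter STRING mode
pos=24: emit STR "a" (now at pos=27)
DONE. 7 tokens: [ID, MINUS, PLUS, STR, ID, ID, STR]
Position 2: char is 'p' -> ID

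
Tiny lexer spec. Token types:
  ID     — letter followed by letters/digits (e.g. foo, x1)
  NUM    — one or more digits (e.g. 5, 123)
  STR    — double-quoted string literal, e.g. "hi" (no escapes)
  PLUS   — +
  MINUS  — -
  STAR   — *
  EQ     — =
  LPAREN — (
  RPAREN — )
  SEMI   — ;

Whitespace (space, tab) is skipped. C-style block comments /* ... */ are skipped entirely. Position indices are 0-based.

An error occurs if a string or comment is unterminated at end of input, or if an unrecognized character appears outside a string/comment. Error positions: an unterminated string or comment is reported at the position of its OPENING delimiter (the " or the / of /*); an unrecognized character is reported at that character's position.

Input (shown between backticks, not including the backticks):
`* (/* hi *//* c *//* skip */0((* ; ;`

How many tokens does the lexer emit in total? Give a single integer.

Answer: 8

Derivation:
pos=0: emit STAR '*'
pos=2: emit LPAREN '('
pos=3: enter COMMENT mode (saw '/*')
exit COMMENT mode (now at pos=11)
pos=11: enter COMMENT mode (saw '/*')
exit COMMENT mode (now at pos=18)
pos=18: enter COMMENT mode (saw '/*')
exit COMMENT mode (now at pos=28)
pos=28: emit NUM '0' (now at pos=29)
pos=29: emit LPAREN '('
pos=30: emit LPAREN '('
pos=31: emit STAR '*'
pos=33: emit SEMI ';'
pos=35: emit SEMI ';'
DONE. 8 tokens: [STAR, LPAREN, NUM, LPAREN, LPAREN, STAR, SEMI, SEMI]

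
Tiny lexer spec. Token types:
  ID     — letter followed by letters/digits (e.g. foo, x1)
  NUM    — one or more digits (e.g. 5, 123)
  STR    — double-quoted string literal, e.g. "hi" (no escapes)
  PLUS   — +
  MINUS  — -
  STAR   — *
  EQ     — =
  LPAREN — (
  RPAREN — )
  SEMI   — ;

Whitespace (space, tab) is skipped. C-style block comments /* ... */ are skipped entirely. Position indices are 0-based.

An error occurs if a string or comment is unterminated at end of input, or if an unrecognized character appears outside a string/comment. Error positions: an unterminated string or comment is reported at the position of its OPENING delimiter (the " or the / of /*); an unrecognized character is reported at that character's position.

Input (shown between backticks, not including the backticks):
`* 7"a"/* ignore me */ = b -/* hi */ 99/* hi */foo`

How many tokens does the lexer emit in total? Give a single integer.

pos=0: emit STAR '*'
pos=2: emit NUM '7' (now at pos=3)
pos=3: enter STRING mode
pos=3: emit STR "a" (now at pos=6)
pos=6: enter COMMENT mode (saw '/*')
exit COMMENT mode (now at pos=21)
pos=22: emit EQ '='
pos=24: emit ID 'b' (now at pos=25)
pos=26: emit MINUS '-'
pos=27: enter COMMENT mode (saw '/*')
exit COMMENT mode (now at pos=35)
pos=36: emit NUM '99' (now at pos=38)
pos=38: enter COMMENT mode (saw '/*')
exit COMMENT mode (now at pos=46)
pos=46: emit ID 'foo' (now at pos=49)
DONE. 8 tokens: [STAR, NUM, STR, EQ, ID, MINUS, NUM, ID]

Answer: 8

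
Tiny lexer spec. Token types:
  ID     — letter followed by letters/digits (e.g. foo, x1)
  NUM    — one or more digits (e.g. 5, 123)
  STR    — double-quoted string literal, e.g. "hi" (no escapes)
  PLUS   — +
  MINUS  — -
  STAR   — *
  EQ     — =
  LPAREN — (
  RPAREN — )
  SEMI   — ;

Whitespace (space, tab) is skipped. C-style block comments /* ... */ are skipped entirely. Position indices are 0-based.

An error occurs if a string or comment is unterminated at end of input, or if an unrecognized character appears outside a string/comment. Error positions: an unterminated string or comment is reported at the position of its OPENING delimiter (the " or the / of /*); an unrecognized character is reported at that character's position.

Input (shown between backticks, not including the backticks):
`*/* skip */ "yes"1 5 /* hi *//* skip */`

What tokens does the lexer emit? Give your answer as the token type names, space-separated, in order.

Answer: STAR STR NUM NUM

Derivation:
pos=0: emit STAR '*'
pos=1: enter COMMENT mode (saw '/*')
exit COMMENT mode (now at pos=11)
pos=12: enter STRING mode
pos=12: emit STR "yes" (now at pos=17)
pos=17: emit NUM '1' (now at pos=18)
pos=19: emit NUM '5' (now at pos=20)
pos=21: enter COMMENT mode (saw '/*')
exit COMMENT mode (now at pos=29)
pos=29: enter COMMENT mode (saw '/*')
exit COMMENT mode (now at pos=39)
DONE. 4 tokens: [STAR, STR, NUM, NUM]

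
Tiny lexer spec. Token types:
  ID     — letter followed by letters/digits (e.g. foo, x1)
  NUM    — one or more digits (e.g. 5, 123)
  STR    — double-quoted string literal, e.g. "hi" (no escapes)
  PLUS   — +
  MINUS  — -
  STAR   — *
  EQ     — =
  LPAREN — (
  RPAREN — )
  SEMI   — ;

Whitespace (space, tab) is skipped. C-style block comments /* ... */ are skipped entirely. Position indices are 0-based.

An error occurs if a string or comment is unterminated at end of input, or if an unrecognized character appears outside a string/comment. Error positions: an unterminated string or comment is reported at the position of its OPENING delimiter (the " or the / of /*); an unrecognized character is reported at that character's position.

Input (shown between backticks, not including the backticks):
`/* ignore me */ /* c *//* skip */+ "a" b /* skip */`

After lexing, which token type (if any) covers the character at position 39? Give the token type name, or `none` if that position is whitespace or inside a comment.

Answer: ID

Derivation:
pos=0: enter COMMENT mode (saw '/*')
exit COMMENT mode (now at pos=15)
pos=16: enter COMMENT mode (saw '/*')
exit COMMENT mode (now at pos=23)
pos=23: enter COMMENT mode (saw '/*')
exit COMMENT mode (now at pos=33)
pos=33: emit PLUS '+'
pos=35: enter STRING mode
pos=35: emit STR "a" (now at pos=38)
pos=39: emit ID 'b' (now at pos=40)
pos=41: enter COMMENT mode (saw '/*')
exit COMMENT mode (now at pos=51)
DONE. 3 tokens: [PLUS, STR, ID]
Position 39: char is 'b' -> ID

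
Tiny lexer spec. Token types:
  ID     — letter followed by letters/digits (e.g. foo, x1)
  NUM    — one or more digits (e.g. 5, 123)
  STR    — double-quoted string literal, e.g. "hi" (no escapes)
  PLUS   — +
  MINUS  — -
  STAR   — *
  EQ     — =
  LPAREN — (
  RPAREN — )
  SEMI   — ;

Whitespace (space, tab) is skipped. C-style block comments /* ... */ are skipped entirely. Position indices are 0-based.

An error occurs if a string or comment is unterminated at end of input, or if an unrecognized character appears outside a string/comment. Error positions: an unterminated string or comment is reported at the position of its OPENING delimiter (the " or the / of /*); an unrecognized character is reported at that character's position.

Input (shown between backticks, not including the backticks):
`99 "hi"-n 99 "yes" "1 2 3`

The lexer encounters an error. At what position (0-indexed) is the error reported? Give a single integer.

Answer: 19

Derivation:
pos=0: emit NUM '99' (now at pos=2)
pos=3: enter STRING mode
pos=3: emit STR "hi" (now at pos=7)
pos=7: emit MINUS '-'
pos=8: emit ID 'n' (now at pos=9)
pos=10: emit NUM '99' (now at pos=12)
pos=13: enter STRING mode
pos=13: emit STR "yes" (now at pos=18)
pos=19: enter STRING mode
pos=19: ERROR — unterminated string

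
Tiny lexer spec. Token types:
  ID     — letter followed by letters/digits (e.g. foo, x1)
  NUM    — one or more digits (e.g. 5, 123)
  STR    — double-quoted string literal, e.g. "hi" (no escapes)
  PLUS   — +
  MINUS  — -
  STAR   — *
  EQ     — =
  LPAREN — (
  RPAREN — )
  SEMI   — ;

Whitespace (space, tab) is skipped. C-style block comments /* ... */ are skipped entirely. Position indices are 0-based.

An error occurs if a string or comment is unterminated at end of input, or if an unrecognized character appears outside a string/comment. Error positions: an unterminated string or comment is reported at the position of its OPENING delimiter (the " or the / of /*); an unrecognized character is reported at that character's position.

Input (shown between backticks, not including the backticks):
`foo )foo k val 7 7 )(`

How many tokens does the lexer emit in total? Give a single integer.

pos=0: emit ID 'foo' (now at pos=3)
pos=4: emit RPAREN ')'
pos=5: emit ID 'foo' (now at pos=8)
pos=9: emit ID 'k' (now at pos=10)
pos=11: emit ID 'val' (now at pos=14)
pos=15: emit NUM '7' (now at pos=16)
pos=17: emit NUM '7' (now at pos=18)
pos=19: emit RPAREN ')'
pos=20: emit LPAREN '('
DONE. 9 tokens: [ID, RPAREN, ID, ID, ID, NUM, NUM, RPAREN, LPAREN]

Answer: 9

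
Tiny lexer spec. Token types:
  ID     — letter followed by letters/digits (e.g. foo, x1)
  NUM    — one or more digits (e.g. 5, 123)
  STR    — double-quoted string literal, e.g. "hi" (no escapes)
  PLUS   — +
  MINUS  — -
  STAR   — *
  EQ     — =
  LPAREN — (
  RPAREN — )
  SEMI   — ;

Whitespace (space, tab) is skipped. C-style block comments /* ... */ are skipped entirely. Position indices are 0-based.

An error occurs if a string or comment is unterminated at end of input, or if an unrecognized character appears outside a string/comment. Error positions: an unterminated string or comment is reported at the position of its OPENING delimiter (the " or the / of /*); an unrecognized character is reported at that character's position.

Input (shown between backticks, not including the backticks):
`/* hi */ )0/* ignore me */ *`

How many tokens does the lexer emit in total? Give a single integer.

Answer: 3

Derivation:
pos=0: enter COMMENT mode (saw '/*')
exit COMMENT mode (now at pos=8)
pos=9: emit RPAREN ')'
pos=10: emit NUM '0' (now at pos=11)
pos=11: enter COMMENT mode (saw '/*')
exit COMMENT mode (now at pos=26)
pos=27: emit STAR '*'
DONE. 3 tokens: [RPAREN, NUM, STAR]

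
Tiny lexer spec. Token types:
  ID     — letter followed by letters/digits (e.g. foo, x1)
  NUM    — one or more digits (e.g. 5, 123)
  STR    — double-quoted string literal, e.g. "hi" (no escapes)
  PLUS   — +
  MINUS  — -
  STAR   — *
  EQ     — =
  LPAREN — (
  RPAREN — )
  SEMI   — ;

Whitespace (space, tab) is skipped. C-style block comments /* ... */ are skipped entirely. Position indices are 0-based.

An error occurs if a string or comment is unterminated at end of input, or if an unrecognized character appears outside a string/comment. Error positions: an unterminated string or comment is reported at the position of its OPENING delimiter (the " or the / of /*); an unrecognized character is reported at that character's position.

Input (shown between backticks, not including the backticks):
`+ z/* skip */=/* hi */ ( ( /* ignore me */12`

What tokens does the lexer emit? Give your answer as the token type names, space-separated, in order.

Answer: PLUS ID EQ LPAREN LPAREN NUM

Derivation:
pos=0: emit PLUS '+'
pos=2: emit ID 'z' (now at pos=3)
pos=3: enter COMMENT mode (saw '/*')
exit COMMENT mode (now at pos=13)
pos=13: emit EQ '='
pos=14: enter COMMENT mode (saw '/*')
exit COMMENT mode (now at pos=22)
pos=23: emit LPAREN '('
pos=25: emit LPAREN '('
pos=27: enter COMMENT mode (saw '/*')
exit COMMENT mode (now at pos=42)
pos=42: emit NUM '12' (now at pos=44)
DONE. 6 tokens: [PLUS, ID, EQ, LPAREN, LPAREN, NUM]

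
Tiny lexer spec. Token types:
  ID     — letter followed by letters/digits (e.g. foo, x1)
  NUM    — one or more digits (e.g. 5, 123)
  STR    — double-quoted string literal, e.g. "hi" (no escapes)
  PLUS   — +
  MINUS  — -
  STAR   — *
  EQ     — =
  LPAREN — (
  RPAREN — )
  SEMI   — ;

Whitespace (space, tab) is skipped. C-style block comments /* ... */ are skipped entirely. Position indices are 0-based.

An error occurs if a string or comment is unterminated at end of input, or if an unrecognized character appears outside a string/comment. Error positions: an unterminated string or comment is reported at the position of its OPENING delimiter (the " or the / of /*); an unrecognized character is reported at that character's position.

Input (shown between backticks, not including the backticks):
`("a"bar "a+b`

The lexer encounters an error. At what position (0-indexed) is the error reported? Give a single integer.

Answer: 8

Derivation:
pos=0: emit LPAREN '('
pos=1: enter STRING mode
pos=1: emit STR "a" (now at pos=4)
pos=4: emit ID 'bar' (now at pos=7)
pos=8: enter STRING mode
pos=8: ERROR — unterminated string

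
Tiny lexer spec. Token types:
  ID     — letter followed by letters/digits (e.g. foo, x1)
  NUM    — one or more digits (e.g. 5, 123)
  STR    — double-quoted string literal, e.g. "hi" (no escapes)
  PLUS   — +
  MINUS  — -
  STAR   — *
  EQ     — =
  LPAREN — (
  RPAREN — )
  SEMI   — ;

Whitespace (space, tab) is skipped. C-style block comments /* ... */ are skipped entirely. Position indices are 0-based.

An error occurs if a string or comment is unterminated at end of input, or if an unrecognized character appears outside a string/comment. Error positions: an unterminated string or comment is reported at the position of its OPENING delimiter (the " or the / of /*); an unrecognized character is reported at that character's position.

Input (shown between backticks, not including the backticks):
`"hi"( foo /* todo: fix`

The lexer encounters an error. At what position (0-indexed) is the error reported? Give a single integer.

Answer: 10

Derivation:
pos=0: enter STRING mode
pos=0: emit STR "hi" (now at pos=4)
pos=4: emit LPAREN '('
pos=6: emit ID 'foo' (now at pos=9)
pos=10: enter COMMENT mode (saw '/*')
pos=10: ERROR — unterminated comment (reached EOF)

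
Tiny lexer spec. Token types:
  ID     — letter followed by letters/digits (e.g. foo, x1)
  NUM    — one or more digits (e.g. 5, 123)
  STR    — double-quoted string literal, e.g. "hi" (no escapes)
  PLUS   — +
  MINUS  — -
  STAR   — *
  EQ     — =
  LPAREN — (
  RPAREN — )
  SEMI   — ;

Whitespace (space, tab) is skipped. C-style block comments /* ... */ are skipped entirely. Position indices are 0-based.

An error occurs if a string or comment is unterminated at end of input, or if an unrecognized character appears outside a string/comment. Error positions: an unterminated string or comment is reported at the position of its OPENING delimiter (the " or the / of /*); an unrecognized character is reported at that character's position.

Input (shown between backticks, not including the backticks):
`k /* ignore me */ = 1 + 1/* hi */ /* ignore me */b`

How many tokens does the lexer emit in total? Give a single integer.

pos=0: emit ID 'k' (now at pos=1)
pos=2: enter COMMENT mode (saw '/*')
exit COMMENT mode (now at pos=17)
pos=18: emit EQ '='
pos=20: emit NUM '1' (now at pos=21)
pos=22: emit PLUS '+'
pos=24: emit NUM '1' (now at pos=25)
pos=25: enter COMMENT mode (saw '/*')
exit COMMENT mode (now at pos=33)
pos=34: enter COMMENT mode (saw '/*')
exit COMMENT mode (now at pos=49)
pos=49: emit ID 'b' (now at pos=50)
DONE. 6 tokens: [ID, EQ, NUM, PLUS, NUM, ID]

Answer: 6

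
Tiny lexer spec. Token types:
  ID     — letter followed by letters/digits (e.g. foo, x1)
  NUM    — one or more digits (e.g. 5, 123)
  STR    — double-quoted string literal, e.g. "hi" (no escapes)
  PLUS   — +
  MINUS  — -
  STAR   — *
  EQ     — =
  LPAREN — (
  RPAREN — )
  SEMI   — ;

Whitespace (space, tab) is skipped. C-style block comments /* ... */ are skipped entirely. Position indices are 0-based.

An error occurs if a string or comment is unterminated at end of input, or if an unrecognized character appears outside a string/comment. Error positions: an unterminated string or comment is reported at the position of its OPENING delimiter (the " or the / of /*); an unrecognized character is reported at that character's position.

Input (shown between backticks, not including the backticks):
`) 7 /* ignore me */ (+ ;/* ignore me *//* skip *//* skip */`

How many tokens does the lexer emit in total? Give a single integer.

Answer: 5

Derivation:
pos=0: emit RPAREN ')'
pos=2: emit NUM '7' (now at pos=3)
pos=4: enter COMMENT mode (saw '/*')
exit COMMENT mode (now at pos=19)
pos=20: emit LPAREN '('
pos=21: emit PLUS '+'
pos=23: emit SEMI ';'
pos=24: enter COMMENT mode (saw '/*')
exit COMMENT mode (now at pos=39)
pos=39: enter COMMENT mode (saw '/*')
exit COMMENT mode (now at pos=49)
pos=49: enter COMMENT mode (saw '/*')
exit COMMENT mode (now at pos=59)
DONE. 5 tokens: [RPAREN, NUM, LPAREN, PLUS, SEMI]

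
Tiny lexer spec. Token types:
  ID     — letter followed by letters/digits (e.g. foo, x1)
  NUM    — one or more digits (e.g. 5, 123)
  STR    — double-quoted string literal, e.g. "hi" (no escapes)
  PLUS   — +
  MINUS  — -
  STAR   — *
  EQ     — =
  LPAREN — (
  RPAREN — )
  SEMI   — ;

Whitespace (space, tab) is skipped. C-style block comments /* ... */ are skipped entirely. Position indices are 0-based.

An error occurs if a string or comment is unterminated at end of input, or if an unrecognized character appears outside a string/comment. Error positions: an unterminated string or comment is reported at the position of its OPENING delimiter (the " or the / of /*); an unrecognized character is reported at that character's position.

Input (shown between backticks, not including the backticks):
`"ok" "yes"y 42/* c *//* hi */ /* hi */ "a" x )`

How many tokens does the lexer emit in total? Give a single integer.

Answer: 7

Derivation:
pos=0: enter STRING mode
pos=0: emit STR "ok" (now at pos=4)
pos=5: enter STRING mode
pos=5: emit STR "yes" (now at pos=10)
pos=10: emit ID 'y' (now at pos=11)
pos=12: emit NUM '42' (now at pos=14)
pos=14: enter COMMENT mode (saw '/*')
exit COMMENT mode (now at pos=21)
pos=21: enter COMMENT mode (saw '/*')
exit COMMENT mode (now at pos=29)
pos=30: enter COMMENT mode (saw '/*')
exit COMMENT mode (now at pos=38)
pos=39: enter STRING mode
pos=39: emit STR "a" (now at pos=42)
pos=43: emit ID 'x' (now at pos=44)
pos=45: emit RPAREN ')'
DONE. 7 tokens: [STR, STR, ID, NUM, STR, ID, RPAREN]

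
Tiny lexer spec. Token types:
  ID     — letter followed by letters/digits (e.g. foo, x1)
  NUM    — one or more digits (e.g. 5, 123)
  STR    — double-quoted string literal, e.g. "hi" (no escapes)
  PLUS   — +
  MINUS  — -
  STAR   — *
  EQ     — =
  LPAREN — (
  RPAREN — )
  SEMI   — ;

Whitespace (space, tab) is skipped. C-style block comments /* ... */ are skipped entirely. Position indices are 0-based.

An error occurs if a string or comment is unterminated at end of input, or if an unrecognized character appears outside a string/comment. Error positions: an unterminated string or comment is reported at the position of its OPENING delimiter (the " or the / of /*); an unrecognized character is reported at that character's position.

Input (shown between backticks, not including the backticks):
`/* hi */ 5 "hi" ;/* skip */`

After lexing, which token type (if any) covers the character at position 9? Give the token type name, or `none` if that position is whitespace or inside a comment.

pos=0: enter COMMENT mode (saw '/*')
exit COMMENT mode (now at pos=8)
pos=9: emit NUM '5' (now at pos=10)
pos=11: enter STRING mode
pos=11: emit STR "hi" (now at pos=15)
pos=16: emit SEMI ';'
pos=17: enter COMMENT mode (saw '/*')
exit COMMENT mode (now at pos=27)
DONE. 3 tokens: [NUM, STR, SEMI]
Position 9: char is '5' -> NUM

Answer: NUM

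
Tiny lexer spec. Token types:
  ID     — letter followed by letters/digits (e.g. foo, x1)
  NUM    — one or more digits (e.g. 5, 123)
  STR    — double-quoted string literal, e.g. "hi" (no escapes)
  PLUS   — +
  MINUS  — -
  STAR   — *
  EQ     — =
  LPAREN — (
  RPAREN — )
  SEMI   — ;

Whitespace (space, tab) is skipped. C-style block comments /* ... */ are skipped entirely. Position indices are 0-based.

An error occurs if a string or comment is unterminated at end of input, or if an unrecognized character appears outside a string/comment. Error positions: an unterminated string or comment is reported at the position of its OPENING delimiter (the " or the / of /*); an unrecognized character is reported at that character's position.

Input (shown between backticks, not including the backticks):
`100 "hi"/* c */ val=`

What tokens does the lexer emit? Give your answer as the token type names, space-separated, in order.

pos=0: emit NUM '100' (now at pos=3)
pos=4: enter STRING mode
pos=4: emit STR "hi" (now at pos=8)
pos=8: enter COMMENT mode (saw '/*')
exit COMMENT mode (now at pos=15)
pos=16: emit ID 'val' (now at pos=19)
pos=19: emit EQ '='
DONE. 4 tokens: [NUM, STR, ID, EQ]

Answer: NUM STR ID EQ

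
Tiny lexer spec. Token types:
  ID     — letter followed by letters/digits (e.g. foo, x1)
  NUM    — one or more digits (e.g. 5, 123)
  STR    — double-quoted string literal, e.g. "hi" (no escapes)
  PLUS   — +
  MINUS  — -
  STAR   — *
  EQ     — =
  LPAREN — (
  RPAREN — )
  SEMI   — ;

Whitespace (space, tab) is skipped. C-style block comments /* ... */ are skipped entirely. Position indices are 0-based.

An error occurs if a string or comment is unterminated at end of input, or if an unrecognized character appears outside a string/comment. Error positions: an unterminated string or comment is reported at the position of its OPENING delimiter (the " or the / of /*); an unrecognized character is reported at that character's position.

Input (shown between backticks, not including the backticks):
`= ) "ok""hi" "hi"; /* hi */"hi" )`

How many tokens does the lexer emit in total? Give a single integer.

Answer: 8

Derivation:
pos=0: emit EQ '='
pos=2: emit RPAREN ')'
pos=4: enter STRING mode
pos=4: emit STR "ok" (now at pos=8)
pos=8: enter STRING mode
pos=8: emit STR "hi" (now at pos=12)
pos=13: enter STRING mode
pos=13: emit STR "hi" (now at pos=17)
pos=17: emit SEMI ';'
pos=19: enter COMMENT mode (saw '/*')
exit COMMENT mode (now at pos=27)
pos=27: enter STRING mode
pos=27: emit STR "hi" (now at pos=31)
pos=32: emit RPAREN ')'
DONE. 8 tokens: [EQ, RPAREN, STR, STR, STR, SEMI, STR, RPAREN]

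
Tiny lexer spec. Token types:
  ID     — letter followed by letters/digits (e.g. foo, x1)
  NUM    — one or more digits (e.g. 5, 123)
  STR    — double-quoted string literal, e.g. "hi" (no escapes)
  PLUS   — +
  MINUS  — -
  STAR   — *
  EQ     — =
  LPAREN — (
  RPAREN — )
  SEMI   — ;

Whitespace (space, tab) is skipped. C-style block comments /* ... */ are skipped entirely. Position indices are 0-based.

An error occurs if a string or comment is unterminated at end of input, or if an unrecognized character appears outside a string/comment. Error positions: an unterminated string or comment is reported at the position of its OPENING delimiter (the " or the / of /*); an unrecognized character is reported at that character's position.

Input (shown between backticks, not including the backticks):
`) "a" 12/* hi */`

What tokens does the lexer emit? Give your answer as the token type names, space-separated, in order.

pos=0: emit RPAREN ')'
pos=2: enter STRING mode
pos=2: emit STR "a" (now at pos=5)
pos=6: emit NUM '12' (now at pos=8)
pos=8: enter COMMENT mode (saw '/*')
exit COMMENT mode (now at pos=16)
DONE. 3 tokens: [RPAREN, STR, NUM]

Answer: RPAREN STR NUM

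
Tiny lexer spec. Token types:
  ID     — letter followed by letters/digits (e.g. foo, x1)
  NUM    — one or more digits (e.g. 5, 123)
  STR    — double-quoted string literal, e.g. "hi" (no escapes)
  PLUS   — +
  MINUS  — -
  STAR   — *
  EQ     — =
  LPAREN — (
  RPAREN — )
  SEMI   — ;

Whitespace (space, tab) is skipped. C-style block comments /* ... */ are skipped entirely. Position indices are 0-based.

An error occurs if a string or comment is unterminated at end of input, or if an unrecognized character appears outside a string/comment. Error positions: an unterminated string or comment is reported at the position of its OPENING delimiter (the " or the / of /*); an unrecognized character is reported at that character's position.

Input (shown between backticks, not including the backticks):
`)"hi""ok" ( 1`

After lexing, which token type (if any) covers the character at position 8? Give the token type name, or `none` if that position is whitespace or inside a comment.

pos=0: emit RPAREN ')'
pos=1: enter STRING mode
pos=1: emit STR "hi" (now at pos=5)
pos=5: enter STRING mode
pos=5: emit STR "ok" (now at pos=9)
pos=10: emit LPAREN '('
pos=12: emit NUM '1' (now at pos=13)
DONE. 5 tokens: [RPAREN, STR, STR, LPAREN, NUM]
Position 8: char is '"' -> STR

Answer: STR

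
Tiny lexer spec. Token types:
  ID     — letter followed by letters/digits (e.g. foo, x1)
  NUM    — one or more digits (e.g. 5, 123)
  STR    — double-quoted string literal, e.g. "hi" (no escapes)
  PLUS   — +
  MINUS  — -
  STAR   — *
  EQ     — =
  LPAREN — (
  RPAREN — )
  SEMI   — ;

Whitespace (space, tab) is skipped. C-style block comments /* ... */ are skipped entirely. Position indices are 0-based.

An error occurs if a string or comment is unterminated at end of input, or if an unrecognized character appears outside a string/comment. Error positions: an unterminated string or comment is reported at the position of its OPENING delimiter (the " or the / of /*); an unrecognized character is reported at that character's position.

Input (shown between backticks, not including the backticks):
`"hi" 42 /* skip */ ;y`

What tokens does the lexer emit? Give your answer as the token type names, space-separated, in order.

pos=0: enter STRING mode
pos=0: emit STR "hi" (now at pos=4)
pos=5: emit NUM '42' (now at pos=7)
pos=8: enter COMMENT mode (saw '/*')
exit COMMENT mode (now at pos=18)
pos=19: emit SEMI ';'
pos=20: emit ID 'y' (now at pos=21)
DONE. 4 tokens: [STR, NUM, SEMI, ID]

Answer: STR NUM SEMI ID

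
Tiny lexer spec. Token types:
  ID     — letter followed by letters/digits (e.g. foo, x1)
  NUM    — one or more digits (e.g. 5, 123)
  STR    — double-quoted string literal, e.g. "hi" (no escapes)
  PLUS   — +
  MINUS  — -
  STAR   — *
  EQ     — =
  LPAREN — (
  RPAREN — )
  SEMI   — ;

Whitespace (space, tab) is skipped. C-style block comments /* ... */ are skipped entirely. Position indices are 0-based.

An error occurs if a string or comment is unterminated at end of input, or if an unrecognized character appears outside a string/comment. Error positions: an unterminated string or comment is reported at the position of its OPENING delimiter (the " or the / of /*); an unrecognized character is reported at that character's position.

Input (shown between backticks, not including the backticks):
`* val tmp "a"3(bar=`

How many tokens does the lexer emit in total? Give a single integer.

pos=0: emit STAR '*'
pos=2: emit ID 'val' (now at pos=5)
pos=6: emit ID 'tmp' (now at pos=9)
pos=10: enter STRING mode
pos=10: emit STR "a" (now at pos=13)
pos=13: emit NUM '3' (now at pos=14)
pos=14: emit LPAREN '('
pos=15: emit ID 'bar' (now at pos=18)
pos=18: emit EQ '='
DONE. 8 tokens: [STAR, ID, ID, STR, NUM, LPAREN, ID, EQ]

Answer: 8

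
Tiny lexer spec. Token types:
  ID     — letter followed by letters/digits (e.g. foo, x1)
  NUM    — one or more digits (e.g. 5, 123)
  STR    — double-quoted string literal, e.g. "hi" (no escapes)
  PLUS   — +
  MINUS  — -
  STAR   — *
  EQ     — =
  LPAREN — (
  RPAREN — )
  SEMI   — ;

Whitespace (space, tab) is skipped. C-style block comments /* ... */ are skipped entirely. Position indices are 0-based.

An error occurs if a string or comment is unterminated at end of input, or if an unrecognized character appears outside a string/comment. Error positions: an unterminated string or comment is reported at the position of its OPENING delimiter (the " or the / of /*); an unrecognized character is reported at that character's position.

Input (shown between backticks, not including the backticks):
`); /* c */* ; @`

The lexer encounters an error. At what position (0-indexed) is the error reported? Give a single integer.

pos=0: emit RPAREN ')'
pos=1: emit SEMI ';'
pos=3: enter COMMENT mode (saw '/*')
exit COMMENT mode (now at pos=10)
pos=10: emit STAR '*'
pos=12: emit SEMI ';'
pos=14: ERROR — unrecognized char '@'

Answer: 14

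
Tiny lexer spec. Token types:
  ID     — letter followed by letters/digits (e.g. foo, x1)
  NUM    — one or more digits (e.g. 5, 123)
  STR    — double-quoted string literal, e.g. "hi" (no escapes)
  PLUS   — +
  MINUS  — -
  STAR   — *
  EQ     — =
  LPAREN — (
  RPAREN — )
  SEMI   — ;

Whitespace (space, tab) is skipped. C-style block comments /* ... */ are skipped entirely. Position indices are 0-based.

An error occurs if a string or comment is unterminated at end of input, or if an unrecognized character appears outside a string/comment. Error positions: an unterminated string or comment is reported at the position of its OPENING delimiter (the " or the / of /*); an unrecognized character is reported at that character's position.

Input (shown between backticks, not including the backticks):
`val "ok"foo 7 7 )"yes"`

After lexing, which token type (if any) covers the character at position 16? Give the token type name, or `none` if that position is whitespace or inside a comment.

Answer: RPAREN

Derivation:
pos=0: emit ID 'val' (now at pos=3)
pos=4: enter STRING mode
pos=4: emit STR "ok" (now at pos=8)
pos=8: emit ID 'foo' (now at pos=11)
pos=12: emit NUM '7' (now at pos=13)
pos=14: emit NUM '7' (now at pos=15)
pos=16: emit RPAREN ')'
pos=17: enter STRING mode
pos=17: emit STR "yes" (now at pos=22)
DONE. 7 tokens: [ID, STR, ID, NUM, NUM, RPAREN, STR]
Position 16: char is ')' -> RPAREN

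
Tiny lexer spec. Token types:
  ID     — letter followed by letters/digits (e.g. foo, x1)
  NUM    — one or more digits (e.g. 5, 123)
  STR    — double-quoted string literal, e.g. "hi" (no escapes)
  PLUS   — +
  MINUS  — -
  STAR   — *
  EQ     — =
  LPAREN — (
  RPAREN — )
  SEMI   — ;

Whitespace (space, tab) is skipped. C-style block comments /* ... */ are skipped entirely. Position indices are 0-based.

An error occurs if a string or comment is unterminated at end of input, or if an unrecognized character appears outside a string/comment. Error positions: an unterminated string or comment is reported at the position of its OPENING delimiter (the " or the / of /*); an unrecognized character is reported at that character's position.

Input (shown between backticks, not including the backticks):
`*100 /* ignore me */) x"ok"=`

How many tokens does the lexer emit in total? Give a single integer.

Answer: 6

Derivation:
pos=0: emit STAR '*'
pos=1: emit NUM '100' (now at pos=4)
pos=5: enter COMMENT mode (saw '/*')
exit COMMENT mode (now at pos=20)
pos=20: emit RPAREN ')'
pos=22: emit ID 'x' (now at pos=23)
pos=23: enter STRING mode
pos=23: emit STR "ok" (now at pos=27)
pos=27: emit EQ '='
DONE. 6 tokens: [STAR, NUM, RPAREN, ID, STR, EQ]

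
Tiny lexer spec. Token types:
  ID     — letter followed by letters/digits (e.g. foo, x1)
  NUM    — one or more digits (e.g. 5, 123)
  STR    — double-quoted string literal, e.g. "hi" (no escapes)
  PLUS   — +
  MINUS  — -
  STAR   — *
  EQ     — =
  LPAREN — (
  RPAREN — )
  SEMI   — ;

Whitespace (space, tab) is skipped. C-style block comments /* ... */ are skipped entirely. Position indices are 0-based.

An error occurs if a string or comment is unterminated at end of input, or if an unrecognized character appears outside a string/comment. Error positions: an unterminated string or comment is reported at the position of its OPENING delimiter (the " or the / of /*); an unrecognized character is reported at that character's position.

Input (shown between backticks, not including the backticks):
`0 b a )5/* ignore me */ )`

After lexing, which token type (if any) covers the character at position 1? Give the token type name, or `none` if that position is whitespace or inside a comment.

pos=0: emit NUM '0' (now at pos=1)
pos=2: emit ID 'b' (now at pos=3)
pos=4: emit ID 'a' (now at pos=5)
pos=6: emit RPAREN ')'
pos=7: emit NUM '5' (now at pos=8)
pos=8: enter COMMENT mode (saw '/*')
exit COMMENT mode (now at pos=23)
pos=24: emit RPAREN ')'
DONE. 6 tokens: [NUM, ID, ID, RPAREN, NUM, RPAREN]
Position 1: char is ' ' -> none

Answer: none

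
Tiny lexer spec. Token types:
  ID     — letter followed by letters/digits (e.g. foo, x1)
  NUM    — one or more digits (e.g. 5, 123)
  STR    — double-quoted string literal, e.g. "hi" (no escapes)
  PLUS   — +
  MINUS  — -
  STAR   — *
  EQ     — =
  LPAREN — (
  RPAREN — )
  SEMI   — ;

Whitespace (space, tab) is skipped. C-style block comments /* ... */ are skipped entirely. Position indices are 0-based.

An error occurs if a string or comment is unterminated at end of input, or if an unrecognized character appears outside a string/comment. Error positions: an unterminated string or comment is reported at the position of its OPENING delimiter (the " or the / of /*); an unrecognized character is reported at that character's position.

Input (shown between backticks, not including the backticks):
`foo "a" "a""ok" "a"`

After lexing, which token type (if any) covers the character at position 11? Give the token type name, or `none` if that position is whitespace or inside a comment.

pos=0: emit ID 'foo' (now at pos=3)
pos=4: enter STRING mode
pos=4: emit STR "a" (now at pos=7)
pos=8: enter STRING mode
pos=8: emit STR "a" (now at pos=11)
pos=11: enter STRING mode
pos=11: emit STR "ok" (now at pos=15)
pos=16: enter STRING mode
pos=16: emit STR "a" (now at pos=19)
DONE. 5 tokens: [ID, STR, STR, STR, STR]
Position 11: char is '"' -> STR

Answer: STR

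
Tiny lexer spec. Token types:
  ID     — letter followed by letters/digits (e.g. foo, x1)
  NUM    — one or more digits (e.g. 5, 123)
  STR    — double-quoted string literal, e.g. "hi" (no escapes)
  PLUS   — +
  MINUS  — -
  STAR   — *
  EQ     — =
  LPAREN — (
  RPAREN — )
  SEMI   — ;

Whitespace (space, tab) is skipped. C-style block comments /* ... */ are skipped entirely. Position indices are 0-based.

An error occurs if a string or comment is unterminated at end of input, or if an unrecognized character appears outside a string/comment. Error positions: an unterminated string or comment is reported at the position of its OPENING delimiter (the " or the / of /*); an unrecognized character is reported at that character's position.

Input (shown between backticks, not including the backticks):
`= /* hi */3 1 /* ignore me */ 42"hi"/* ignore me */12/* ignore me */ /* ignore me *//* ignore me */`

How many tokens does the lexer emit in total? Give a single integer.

Answer: 6

Derivation:
pos=0: emit EQ '='
pos=2: enter COMMENT mode (saw '/*')
exit COMMENT mode (now at pos=10)
pos=10: emit NUM '3' (now at pos=11)
pos=12: emit NUM '1' (now at pos=13)
pos=14: enter COMMENT mode (saw '/*')
exit COMMENT mode (now at pos=29)
pos=30: emit NUM '42' (now at pos=32)
pos=32: enter STRING mode
pos=32: emit STR "hi" (now at pos=36)
pos=36: enter COMMENT mode (saw '/*')
exit COMMENT mode (now at pos=51)
pos=51: emit NUM '12' (now at pos=53)
pos=53: enter COMMENT mode (saw '/*')
exit COMMENT mode (now at pos=68)
pos=69: enter COMMENT mode (saw '/*')
exit COMMENT mode (now at pos=84)
pos=84: enter COMMENT mode (saw '/*')
exit COMMENT mode (now at pos=99)
DONE. 6 tokens: [EQ, NUM, NUM, NUM, STR, NUM]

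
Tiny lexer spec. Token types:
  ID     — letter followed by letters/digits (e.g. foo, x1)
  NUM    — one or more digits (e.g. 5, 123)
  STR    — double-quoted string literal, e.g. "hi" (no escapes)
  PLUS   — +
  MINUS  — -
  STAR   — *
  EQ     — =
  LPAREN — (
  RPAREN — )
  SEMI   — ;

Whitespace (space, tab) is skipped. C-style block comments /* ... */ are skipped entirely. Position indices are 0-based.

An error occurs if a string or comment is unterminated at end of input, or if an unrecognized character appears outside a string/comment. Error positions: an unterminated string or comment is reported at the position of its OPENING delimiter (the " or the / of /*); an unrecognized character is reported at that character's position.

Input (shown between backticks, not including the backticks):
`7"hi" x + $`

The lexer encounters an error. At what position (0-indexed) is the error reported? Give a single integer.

pos=0: emit NUM '7' (now at pos=1)
pos=1: enter STRING mode
pos=1: emit STR "hi" (now at pos=5)
pos=6: emit ID 'x' (now at pos=7)
pos=8: emit PLUS '+'
pos=10: ERROR — unrecognized char '$'

Answer: 10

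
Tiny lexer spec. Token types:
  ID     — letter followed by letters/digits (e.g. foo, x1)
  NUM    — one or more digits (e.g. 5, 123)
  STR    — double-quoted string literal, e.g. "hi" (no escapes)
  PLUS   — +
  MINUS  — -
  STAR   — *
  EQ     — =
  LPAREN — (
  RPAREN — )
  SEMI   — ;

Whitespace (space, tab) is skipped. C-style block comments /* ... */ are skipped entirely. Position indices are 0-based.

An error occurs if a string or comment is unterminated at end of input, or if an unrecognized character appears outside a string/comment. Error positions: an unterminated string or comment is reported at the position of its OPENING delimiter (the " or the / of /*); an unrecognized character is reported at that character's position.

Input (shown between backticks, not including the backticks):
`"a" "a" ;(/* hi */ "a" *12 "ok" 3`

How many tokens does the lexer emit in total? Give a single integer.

Answer: 9

Derivation:
pos=0: enter STRING mode
pos=0: emit STR "a" (now at pos=3)
pos=4: enter STRING mode
pos=4: emit STR "a" (now at pos=7)
pos=8: emit SEMI ';'
pos=9: emit LPAREN '('
pos=10: enter COMMENT mode (saw '/*')
exit COMMENT mode (now at pos=18)
pos=19: enter STRING mode
pos=19: emit STR "a" (now at pos=22)
pos=23: emit STAR '*'
pos=24: emit NUM '12' (now at pos=26)
pos=27: enter STRING mode
pos=27: emit STR "ok" (now at pos=31)
pos=32: emit NUM '3' (now at pos=33)
DONE. 9 tokens: [STR, STR, SEMI, LPAREN, STR, STAR, NUM, STR, NUM]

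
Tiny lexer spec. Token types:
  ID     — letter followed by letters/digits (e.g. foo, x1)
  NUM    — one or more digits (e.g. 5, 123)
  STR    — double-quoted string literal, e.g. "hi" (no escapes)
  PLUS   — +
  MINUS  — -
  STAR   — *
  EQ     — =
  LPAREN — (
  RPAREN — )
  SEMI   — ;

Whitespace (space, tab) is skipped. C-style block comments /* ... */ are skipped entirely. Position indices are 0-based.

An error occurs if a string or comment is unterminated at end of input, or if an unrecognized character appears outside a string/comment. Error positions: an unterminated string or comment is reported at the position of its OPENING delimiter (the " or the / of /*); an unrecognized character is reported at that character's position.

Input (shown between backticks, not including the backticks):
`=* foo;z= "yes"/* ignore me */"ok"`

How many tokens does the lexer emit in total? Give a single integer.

Answer: 8

Derivation:
pos=0: emit EQ '='
pos=1: emit STAR '*'
pos=3: emit ID 'foo' (now at pos=6)
pos=6: emit SEMI ';'
pos=7: emit ID 'z' (now at pos=8)
pos=8: emit EQ '='
pos=10: enter STRING mode
pos=10: emit STR "yes" (now at pos=15)
pos=15: enter COMMENT mode (saw '/*')
exit COMMENT mode (now at pos=30)
pos=30: enter STRING mode
pos=30: emit STR "ok" (now at pos=34)
DONE. 8 tokens: [EQ, STAR, ID, SEMI, ID, EQ, STR, STR]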